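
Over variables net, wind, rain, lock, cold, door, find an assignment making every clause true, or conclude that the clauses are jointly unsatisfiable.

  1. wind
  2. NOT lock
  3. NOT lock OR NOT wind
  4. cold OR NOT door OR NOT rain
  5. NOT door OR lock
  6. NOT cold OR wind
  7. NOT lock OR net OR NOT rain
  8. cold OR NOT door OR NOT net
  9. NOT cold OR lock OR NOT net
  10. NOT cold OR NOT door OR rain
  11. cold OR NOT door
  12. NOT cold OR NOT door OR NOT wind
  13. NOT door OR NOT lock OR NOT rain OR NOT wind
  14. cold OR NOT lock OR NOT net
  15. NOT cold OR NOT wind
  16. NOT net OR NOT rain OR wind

Unit clause (wind) forces wind = True.
Unit clause (NOT lock) forces lock = False.
In (NOT door OR lock) only NOT door is left, so door = False.
In (NOT cold OR NOT wind) only NOT cold is left, so cold = False.
Set net = True.
Set rain = False.
All clauses satisfied.

net = True, wind = True, rain = False, lock = False, cold = False, door = False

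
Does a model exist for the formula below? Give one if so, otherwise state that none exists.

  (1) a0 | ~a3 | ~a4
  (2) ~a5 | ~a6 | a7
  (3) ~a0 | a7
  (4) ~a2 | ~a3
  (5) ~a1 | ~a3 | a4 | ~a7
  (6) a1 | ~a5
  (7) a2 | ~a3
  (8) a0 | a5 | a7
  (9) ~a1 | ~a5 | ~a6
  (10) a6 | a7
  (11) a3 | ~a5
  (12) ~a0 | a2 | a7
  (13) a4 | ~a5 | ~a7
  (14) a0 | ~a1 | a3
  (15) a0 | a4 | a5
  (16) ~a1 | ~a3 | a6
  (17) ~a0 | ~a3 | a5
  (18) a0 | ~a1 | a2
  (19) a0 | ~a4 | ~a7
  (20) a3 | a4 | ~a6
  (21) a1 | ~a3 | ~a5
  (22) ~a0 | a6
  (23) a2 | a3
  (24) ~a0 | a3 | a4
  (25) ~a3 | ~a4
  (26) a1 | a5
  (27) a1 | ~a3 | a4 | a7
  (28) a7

Unit clause (a7) forces a7 = True.
Try a0 = False:
  (a0 | ~a4 | ~a7) forces a4 = False.
  (a4 | ~a5 | ~a7) forces a5 = False.
  clause (a0 | a4 | a5) is falsified — backtrack.
So a0 = True.
  then (~a0 | a6) forces a6 = True.
Set a1 = True.
  then (~a1 | ~a5 | ~a6) forces a5 = False.
  then (~a0 | ~a3 | a5) forces a3 = False.
  then (a3 | a4 | ~a6) forces a4 = True.
  then (a2 | a3) forces a2 = True.
All clauses satisfied.

a0=T; a1=T; a2=T; a3=F; a4=T; a5=F; a6=T; a7=T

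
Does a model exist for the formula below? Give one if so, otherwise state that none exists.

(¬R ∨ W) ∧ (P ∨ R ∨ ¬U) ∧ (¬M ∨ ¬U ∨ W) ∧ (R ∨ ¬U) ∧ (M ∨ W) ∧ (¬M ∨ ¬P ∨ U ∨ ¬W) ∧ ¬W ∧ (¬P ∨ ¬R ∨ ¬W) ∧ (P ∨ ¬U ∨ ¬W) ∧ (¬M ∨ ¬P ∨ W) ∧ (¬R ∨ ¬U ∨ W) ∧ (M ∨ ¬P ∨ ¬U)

Unit clause (¬W) forces W = False.
In (¬R ∨ W) only ¬R is left, so R = False.
In (R ∨ ¬U) only ¬U is left, so U = False.
In (M ∨ W) only M is left, so M = True.
In (¬M ∨ ¬P ∨ W) only ¬P is left, so P = False.
All clauses satisfied.

M = True, W = False, R = False, P = False, U = False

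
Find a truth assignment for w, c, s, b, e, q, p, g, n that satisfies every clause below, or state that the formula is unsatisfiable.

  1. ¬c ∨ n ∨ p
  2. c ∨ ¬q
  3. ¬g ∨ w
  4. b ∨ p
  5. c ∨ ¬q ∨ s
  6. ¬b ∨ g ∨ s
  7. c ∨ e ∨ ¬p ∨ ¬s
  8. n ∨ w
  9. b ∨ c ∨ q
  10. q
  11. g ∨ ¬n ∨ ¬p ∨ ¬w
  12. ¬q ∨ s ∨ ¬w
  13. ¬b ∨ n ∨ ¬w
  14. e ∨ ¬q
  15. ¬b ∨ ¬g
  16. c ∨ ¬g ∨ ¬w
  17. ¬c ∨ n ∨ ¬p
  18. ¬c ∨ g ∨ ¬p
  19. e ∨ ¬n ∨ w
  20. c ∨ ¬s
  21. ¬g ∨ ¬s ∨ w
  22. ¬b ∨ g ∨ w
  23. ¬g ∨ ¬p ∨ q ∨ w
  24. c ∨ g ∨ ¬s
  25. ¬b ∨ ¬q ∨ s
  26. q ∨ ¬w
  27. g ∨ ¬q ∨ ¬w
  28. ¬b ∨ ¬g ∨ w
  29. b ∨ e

Unit clause (q) forces q = True.
In (e ∨ ¬q) only e is left, so e = True.
In (c ∨ ¬q) only c is left, so c = True.
Try w = False:
  (¬g ∨ w) forces g = False.
  (n ∨ w) forces n = True.
  (¬c ∨ g ∨ ¬p) forces p = False.
  (b ∨ p) forces b = True.
  clause (¬b ∨ g ∨ w) is falsified — backtrack.
So w = True.
  then (¬q ∨ s ∨ ¬w) forces s = True.
  then (g ∨ ¬q ∨ ¬w) forces g = True.
  then (¬b ∨ ¬g) forces b = False.
  then (b ∨ p) forces p = True.
  then (¬c ∨ n ∨ ¬p) forces n = True.
All clauses satisfied.

w=T; c=T; s=T; b=F; e=T; q=T; p=T; g=T; n=T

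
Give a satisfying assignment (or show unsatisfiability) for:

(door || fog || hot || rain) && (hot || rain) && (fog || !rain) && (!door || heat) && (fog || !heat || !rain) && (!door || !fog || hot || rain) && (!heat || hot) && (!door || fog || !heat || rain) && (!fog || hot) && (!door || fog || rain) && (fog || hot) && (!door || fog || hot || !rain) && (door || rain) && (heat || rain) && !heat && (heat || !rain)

UNSATISFIABLE

Case heat = True:
  Clause (!heat) is falsified — contradiction.
Case heat = False:
  (!door || heat) forces door = False.
  (door || rain) forces rain = True.
  Clause (heat || !rain) is falsified — contradiction.
Both cases fail, so the formula is unsatisfiable.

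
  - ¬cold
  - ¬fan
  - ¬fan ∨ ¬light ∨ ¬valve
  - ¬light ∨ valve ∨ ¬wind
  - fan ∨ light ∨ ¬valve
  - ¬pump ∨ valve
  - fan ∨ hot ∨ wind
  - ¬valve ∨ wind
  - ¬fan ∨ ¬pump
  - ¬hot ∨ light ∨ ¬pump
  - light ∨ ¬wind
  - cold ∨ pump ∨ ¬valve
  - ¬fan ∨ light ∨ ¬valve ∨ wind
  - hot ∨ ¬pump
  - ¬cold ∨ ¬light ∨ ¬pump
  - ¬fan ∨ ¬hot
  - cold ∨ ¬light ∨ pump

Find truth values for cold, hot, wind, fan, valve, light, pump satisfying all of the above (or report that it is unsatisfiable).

cold: False, hot: True, wind: False, fan: False, valve: False, light: False, pump: False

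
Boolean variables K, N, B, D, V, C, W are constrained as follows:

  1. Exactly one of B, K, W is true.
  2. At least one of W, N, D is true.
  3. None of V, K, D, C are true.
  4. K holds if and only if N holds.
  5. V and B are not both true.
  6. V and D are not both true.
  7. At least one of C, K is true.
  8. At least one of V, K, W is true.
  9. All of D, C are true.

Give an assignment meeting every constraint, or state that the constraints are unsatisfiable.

Case D = True:
  Constraint (3) is violated (D=T) — contradiction.
Case D = False:
  Constraint (9) is violated (D=F) — contradiction.
Both cases fail — unsatisfiable.

Unsatisfiable — no assignment works.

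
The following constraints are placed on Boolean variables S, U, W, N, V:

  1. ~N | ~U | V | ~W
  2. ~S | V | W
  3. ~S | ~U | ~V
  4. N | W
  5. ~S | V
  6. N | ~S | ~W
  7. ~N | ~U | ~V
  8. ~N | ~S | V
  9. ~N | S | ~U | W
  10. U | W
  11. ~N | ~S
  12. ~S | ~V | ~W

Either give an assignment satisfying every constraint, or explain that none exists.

S = False, U = False, W = True, N = False, V = False

Try S = True:
  (~S | V) forces V = True.
  (~S | ~U | ~V) forces U = False.
  (U | W) forces W = True.
  clause (~S | ~V | ~W) is falsified — backtrack.
So S = False.
Set U = False.
  then (U | W) forces W = True.
Set N = False.
Set V = False.
All clauses satisfied.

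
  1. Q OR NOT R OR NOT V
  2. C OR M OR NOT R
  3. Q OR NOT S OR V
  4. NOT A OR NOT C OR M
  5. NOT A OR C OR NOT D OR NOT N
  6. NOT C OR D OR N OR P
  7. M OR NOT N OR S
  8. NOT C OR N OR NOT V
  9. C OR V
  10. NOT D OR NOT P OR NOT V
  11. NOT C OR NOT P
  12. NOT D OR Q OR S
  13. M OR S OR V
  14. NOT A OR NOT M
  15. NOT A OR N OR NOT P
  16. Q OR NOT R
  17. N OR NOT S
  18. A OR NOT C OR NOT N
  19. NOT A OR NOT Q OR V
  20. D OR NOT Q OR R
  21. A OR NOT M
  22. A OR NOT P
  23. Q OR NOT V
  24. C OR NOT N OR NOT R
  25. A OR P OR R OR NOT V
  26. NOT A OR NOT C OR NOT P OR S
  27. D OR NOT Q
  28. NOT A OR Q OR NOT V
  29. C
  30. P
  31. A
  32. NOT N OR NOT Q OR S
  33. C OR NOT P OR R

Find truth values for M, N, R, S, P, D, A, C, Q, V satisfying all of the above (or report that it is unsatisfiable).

Case P = True:
  (NOT C OR NOT P) forces C = False.
  Clause (C) is falsified — contradiction.
Case P = False:
  Clause (P) is falsified — contradiction.
Both cases fail, so the formula is unsatisfiable.

UNSATISFIABLE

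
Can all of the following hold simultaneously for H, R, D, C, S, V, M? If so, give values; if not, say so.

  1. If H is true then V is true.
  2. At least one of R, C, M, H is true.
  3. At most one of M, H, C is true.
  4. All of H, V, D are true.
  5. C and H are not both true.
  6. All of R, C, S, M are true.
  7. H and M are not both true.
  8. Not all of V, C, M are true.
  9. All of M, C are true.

Unsatisfiable — no assignment works.

Case C = True:
  (3) with C=T forces M = False.
  Constraint (6) is violated (M=F) — contradiction.
Case C = False:
  Constraint (6) is violated (C=F) — contradiction.
Both cases fail — unsatisfiable.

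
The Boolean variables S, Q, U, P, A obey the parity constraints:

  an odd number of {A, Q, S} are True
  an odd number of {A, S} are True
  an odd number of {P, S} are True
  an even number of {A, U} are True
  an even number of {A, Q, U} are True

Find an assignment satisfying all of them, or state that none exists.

S: False, Q: False, U: True, P: True, A: True

{A, Q, S}: 1 true → odd ✓
{A, S}: 1 true → odd ✓
{P, S}: 1 true → odd ✓
{A, U}: 2 true → even ✓
{A, Q, U}: 2 true → even ✓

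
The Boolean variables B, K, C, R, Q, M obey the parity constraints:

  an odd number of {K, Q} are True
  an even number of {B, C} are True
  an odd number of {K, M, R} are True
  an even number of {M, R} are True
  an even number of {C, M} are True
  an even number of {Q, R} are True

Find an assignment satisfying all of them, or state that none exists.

B=F; K=T; C=F; R=F; Q=F; M=F

{K, Q}: 1 true → odd ✓
{B, C}: 0 true → even ✓
{K, M, R}: 1 true → odd ✓
{M, R}: 0 true → even ✓
{C, M}: 0 true → even ✓
{Q, R}: 0 true → even ✓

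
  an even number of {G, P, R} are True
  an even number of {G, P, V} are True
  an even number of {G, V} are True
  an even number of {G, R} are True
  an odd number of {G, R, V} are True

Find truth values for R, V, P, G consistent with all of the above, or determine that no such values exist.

R = True; V = True; P = False; G = True

{G, P, R}: 2 true → even ✓
{G, P, V}: 2 true → even ✓
{G, V}: 2 true → even ✓
{G, R}: 2 true → even ✓
{G, R, V}: 3 true → odd ✓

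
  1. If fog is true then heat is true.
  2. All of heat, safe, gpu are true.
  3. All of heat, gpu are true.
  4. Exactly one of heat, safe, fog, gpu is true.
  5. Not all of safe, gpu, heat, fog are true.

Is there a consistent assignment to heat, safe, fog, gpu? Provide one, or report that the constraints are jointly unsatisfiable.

Unsatisfiable — no assignment works.

Case heat = True:
  (2) forces safe = True.
  Constraint (4) is violated (heat=T, safe=T) — contradiction.
Case heat = False:
  Constraint (2) is violated (heat=F) — contradiction.
Both cases fail — unsatisfiable.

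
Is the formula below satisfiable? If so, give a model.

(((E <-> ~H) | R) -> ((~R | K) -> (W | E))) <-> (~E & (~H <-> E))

E = False, R = True, W = True, H = True, K = True

  (((E <-> ~H) | R) -> ((~R | K) -> (W | E))) <-> (~E & (~H <-> E)) = True
    ((E <-> ~H) | R) -> ((~R | K) -> (W | E)) = True
      (E <-> ~H) | R = True
        E <-> ~H = True
          ~H = False
      (~R | K) -> (W | E) = True
        ~R | K = True
          ~R = False
        W | E = True
    ~E & (~H <-> E) = True
      ~E = True
      ~H <-> E = True
        ~H = False
The formula evaluates to True.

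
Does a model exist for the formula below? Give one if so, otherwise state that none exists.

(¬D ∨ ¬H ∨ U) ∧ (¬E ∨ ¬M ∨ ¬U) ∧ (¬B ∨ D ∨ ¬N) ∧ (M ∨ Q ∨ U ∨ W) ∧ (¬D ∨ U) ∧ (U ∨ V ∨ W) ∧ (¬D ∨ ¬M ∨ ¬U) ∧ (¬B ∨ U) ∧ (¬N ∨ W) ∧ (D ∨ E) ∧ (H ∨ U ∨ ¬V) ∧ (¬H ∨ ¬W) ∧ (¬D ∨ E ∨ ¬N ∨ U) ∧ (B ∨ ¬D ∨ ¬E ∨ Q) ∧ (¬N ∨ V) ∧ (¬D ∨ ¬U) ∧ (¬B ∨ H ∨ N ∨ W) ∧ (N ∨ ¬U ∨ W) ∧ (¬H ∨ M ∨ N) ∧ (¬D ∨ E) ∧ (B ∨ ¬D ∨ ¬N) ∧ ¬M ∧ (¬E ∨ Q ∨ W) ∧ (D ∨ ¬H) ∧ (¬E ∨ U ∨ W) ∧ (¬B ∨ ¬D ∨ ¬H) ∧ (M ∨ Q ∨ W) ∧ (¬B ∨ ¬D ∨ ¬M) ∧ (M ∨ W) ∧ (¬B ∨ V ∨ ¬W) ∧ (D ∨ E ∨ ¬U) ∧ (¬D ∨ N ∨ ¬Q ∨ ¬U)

V=T, D=F, M=F, E=T, W=T, B=F, Q=T, U=T, N=F, H=F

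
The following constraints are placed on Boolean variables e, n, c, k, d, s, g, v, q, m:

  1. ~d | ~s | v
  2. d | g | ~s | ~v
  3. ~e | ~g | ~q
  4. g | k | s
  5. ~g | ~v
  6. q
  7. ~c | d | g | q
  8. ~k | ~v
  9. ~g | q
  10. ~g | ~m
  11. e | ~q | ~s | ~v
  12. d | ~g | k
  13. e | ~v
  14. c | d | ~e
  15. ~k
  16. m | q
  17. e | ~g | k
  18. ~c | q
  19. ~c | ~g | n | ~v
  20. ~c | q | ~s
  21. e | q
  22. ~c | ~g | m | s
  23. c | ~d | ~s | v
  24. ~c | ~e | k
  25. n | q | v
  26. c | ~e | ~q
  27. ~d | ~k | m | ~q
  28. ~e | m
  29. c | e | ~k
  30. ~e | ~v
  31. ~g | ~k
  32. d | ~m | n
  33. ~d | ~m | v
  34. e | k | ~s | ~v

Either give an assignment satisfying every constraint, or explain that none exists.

Unit clause (q) forces q = True.
Unit clause (~k) forces k = False.
Try e = True:
  (~e | ~g | ~q) forces g = False.
  (g | k | s) forces s = True.
  (~c | ~e | k) forces c = False.
  clause (c | ~e | ~q) is falsified — backtrack.
So e = False.
  then (e | ~v) forces v = False.
  then (e | ~g | k) forces g = False.
  then (g | k | s) forces s = True.
  then (~d | ~s | v) forces d = False.
Set n = True.
Set c = False.
Set m = False.
All clauses satisfied.

e: False, n: True, c: False, k: False, d: False, s: True, g: False, v: False, q: True, m: False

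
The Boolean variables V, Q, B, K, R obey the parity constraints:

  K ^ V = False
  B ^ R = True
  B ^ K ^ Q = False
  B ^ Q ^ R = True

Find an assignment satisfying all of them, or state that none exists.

V=T, Q=F, B=T, K=T, R=F

K ^ V = T ^ T = False ✓
B ^ R = T ^ F = True ✓
B ^ K ^ Q = T ^ T ^ F = False ✓
B ^ Q ^ R = T ^ F ^ F = True ✓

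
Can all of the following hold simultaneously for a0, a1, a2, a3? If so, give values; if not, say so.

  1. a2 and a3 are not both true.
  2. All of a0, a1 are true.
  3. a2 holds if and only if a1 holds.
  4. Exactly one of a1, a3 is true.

a0 = True, a1 = True, a2 = True, a3 = False

  (1) a2=T, a3=F — not both ✓
  (2) {a0, a1}: all 2 true ✓
  (3) a2=T, a1=T — same ✓
  (4) {a1, a3}: 1 true — exactly one ✓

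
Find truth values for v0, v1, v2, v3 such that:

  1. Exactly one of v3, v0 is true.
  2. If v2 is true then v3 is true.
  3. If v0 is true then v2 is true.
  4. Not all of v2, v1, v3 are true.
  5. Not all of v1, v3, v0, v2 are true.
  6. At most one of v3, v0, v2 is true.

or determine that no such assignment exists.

v0 = False; v1 = False; v2 = False; v3 = True

  (1) {v3, v0}: 1 true — exactly one ✓
  (2) v2=F ⇒ v3: vacuous ✓
  (3) v0=F ⇒ v2: vacuous ✓
  (4) {v2, v1, v3}: 1/3 true — not all ✓
  (5) {v1, v3, v0, v2}: 1/4 true — not all ✓
  (6) {v3, v0, v2}: 1 true — at most one ✓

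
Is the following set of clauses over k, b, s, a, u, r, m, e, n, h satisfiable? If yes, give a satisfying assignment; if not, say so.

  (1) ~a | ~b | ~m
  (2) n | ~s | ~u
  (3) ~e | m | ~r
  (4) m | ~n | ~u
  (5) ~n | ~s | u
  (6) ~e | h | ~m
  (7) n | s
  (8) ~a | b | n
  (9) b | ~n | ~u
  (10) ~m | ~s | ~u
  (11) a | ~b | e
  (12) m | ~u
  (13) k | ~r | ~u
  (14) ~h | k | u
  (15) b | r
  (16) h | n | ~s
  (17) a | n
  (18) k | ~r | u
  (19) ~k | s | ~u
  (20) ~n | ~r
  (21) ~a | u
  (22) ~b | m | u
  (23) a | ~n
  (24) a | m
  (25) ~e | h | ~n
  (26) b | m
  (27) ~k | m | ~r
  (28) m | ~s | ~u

Case a = True:
  (~a | u) forces u = True.
  (m | ~u) forces m = True.
  (~a | ~b | ~m) forces b = False.
  (~a | b | n) forces n = True.
  Clause (b | ~n | ~u) is falsified — contradiction.
Case a = False:
  (a | n) forces n = True.
  Clause (a | ~n) is falsified — contradiction.
Both cases fail, so the formula is unsatisfiable.

Unsatisfiable — no assignment works.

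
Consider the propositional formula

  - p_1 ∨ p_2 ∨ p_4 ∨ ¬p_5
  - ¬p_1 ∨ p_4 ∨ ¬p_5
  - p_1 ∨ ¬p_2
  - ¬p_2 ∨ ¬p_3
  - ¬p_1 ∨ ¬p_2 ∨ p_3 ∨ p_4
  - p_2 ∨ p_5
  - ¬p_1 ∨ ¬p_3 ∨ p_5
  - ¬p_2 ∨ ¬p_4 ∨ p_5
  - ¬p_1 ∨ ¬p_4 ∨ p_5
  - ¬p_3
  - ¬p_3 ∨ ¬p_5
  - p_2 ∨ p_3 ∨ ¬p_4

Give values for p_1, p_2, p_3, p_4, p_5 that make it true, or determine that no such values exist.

Unit clause (¬p_3) forces p_3 = False.
Try p_1 = False:
  (p_1 ∨ ¬p_2) forces p_2 = False.
  (p_2 ∨ p_5) forces p_5 = True.
  (p_1 ∨ p_2 ∨ p_4 ∨ ¬p_5) forces p_4 = True.
  clause (p_2 ∨ p_3 ∨ ¬p_4) is falsified — backtrack.
So p_1 = True.
Set p_2 = True.
  then (¬p_1 ∨ ¬p_2 ∨ p_3 ∨ p_4) forces p_4 = True.
  then (¬p_2 ∨ ¬p_4 ∨ p_5) forces p_5 = True.
All clauses satisfied.

p_1 = True, p_2 = True, p_3 = False, p_4 = True, p_5 = True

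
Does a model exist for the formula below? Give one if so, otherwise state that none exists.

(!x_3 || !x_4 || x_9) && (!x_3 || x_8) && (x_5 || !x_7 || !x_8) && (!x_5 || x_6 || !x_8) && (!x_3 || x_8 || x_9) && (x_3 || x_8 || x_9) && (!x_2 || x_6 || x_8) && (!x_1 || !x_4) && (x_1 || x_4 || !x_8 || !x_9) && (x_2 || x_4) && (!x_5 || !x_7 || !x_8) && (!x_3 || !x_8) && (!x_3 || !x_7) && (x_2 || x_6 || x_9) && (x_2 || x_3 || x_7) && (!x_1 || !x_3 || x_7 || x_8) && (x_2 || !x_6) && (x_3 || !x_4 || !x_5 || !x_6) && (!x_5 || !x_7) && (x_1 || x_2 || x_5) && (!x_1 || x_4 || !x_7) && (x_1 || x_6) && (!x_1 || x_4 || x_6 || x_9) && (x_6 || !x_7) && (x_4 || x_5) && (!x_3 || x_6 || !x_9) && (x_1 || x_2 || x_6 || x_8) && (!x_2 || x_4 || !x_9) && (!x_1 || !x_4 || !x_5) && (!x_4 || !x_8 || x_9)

Set x_1 = False.
  then (x_1 || x_6) forces x_6 = True.
  then (x_2 || !x_6) forces x_2 = True.
Set x_3 = False.
Set x_4 = True.
  then (x_3 || !x_4 || !x_5 || !x_6) forces x_5 = False.
Set x_7 = False.
Set x_8 = False.
  then (x_3 || x_8 || x_9) forces x_9 = True.
All clauses satisfied.

x_1 = False, x_2 = True, x_3 = False, x_4 = True, x_5 = False, x_6 = True, x_7 = False, x_8 = False, x_9 = True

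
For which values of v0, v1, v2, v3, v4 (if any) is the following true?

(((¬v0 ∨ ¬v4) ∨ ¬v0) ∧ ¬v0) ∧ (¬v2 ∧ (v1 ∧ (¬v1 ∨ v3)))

v0 = False, v1 = True, v2 = False, v3 = True, v4 = True

  ((¬v0 ∨ ¬v4) ∨ ¬v0) ∧ ¬v0 = True
    (¬v0 ∨ ¬v4) ∨ ¬v0 = True
      ¬v0 ∨ ¬v4 = True
        ¬v0 = True
        ¬v4 = False
      ¬v0 = True
    ¬v0 = True
  ¬v2 ∧ (v1 ∧ (¬v1 ∨ v3)) = True
    ¬v2 = True
    v1 ∧ (¬v1 ∨ v3) = True
      ¬v1 ∨ v3 = True
        ¬v1 = False
Both conjuncts True, so the formula holds.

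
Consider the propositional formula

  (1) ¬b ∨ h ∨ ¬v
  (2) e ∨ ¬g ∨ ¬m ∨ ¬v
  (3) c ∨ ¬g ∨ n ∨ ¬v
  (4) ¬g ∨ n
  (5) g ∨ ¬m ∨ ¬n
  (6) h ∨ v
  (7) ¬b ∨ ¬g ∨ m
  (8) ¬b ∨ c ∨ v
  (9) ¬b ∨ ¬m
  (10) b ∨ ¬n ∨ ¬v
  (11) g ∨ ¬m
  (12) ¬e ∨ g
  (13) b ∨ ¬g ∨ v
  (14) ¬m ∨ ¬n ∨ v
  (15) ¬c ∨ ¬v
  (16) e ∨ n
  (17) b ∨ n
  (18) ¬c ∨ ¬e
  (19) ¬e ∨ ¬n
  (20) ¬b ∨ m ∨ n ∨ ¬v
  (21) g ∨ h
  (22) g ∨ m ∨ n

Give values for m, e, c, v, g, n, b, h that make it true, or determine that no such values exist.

Try m = True:
  (¬b ∨ ¬m) forces b = False.
  (g ∨ ¬m) forces g = True.
  (¬g ∨ n) forces n = True.
  (b ∨ ¬n ∨ ¬v) forces v = False.
  clause (b ∨ ¬g ∨ v) is falsified — backtrack.
So m = False.
Set e = False.
  then (e ∨ n) forces n = True.
Set c = False.
Set v = True.
  then (b ∨ ¬n ∨ ¬v) forces b = True.
  then (¬b ∨ h ∨ ¬v) forces h = True.
  then (¬b ∨ ¬g ∨ m) forces g = False.
All clauses satisfied.

m: False, e: False, c: False, v: True, g: False, n: True, b: True, h: True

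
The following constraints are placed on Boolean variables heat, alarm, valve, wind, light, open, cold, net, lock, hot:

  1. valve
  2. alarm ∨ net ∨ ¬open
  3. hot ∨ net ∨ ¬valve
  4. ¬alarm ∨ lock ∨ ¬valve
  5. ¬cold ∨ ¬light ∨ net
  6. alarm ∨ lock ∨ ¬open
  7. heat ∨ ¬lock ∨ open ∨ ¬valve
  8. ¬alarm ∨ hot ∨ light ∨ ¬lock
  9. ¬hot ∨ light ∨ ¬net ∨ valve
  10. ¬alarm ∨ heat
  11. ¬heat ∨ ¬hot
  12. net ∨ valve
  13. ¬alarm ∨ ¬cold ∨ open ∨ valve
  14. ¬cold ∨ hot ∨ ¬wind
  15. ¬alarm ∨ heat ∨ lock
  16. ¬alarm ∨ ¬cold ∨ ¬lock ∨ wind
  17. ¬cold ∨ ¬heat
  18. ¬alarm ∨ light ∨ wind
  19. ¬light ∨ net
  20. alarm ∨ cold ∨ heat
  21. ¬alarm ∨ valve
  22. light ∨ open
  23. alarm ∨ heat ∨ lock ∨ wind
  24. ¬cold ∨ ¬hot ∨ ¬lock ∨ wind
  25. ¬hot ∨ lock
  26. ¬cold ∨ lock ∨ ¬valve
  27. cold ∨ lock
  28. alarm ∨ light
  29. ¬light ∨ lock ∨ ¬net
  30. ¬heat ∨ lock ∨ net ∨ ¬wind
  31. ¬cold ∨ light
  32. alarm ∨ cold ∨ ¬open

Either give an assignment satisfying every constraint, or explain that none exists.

heat = True, alarm = True, valve = True, wind = True, light = True, open = True, cold = False, net = True, lock = True, hot = False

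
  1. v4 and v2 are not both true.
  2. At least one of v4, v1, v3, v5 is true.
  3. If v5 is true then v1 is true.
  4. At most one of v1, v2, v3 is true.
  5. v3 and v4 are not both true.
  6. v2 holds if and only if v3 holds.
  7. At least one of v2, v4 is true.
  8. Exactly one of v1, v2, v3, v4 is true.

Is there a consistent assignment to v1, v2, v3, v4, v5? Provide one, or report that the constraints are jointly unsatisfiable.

v1 = False, v2 = False, v3 = False, v4 = True, v5 = False

  (1) v4=T, v2=F — not both ✓
  (2) {v4, v1, v3, v5}: 1 true — at least one ✓
  (3) v5=F ⇒ v1: vacuous ✓
  (4) {v1, v2, v3}: 0 true — at most one ✓
  (5) v3=F, v4=T — not both ✓
  (6) v2=F, v3=F — same ✓
  (7) {v2, v4}: 1 true — at least one ✓
  (8) {v1, v2, v3, v4}: 1 true — exactly one ✓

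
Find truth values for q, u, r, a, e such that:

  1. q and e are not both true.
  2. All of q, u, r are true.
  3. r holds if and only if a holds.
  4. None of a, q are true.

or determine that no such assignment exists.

Case q = True:
  Constraint (4) is violated (q=T) — contradiction.
Case q = False:
  Constraint (2) is violated (q=F) — contradiction.
Both cases fail — unsatisfiable.

Unsatisfiable — no assignment works.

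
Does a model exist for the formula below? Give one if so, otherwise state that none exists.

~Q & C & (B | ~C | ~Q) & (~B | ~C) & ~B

Unit clause (~Q) forces Q = False.
Unit clause (C) forces C = True.
In (~B | ~C) only ~B is left, so B = False.
All clauses satisfied.

C=T; Q=F; B=F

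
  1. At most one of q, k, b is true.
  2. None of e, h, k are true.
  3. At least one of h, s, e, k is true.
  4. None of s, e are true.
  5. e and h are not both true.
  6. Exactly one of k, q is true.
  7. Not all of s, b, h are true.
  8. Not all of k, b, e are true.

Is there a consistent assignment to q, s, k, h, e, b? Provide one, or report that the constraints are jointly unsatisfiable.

Case s = True:
  Constraint (4) is violated (s=T) — contradiction.
Case s = False:
  (2) forces e = False.
  (2) forces h = False.
  (2) forces k = False.
  Constraint (3) is violated (h=F, s=F, e=F, k=F) — contradiction.
Both cases fail — unsatisfiable.

No satisfying assignment exists.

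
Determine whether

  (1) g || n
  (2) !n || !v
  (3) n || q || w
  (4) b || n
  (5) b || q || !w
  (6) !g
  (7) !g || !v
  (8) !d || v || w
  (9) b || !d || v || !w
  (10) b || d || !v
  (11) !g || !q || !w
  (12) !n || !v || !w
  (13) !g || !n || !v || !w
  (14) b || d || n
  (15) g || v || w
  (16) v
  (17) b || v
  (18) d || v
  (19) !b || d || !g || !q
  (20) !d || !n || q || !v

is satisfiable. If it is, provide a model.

No satisfying assignment exists.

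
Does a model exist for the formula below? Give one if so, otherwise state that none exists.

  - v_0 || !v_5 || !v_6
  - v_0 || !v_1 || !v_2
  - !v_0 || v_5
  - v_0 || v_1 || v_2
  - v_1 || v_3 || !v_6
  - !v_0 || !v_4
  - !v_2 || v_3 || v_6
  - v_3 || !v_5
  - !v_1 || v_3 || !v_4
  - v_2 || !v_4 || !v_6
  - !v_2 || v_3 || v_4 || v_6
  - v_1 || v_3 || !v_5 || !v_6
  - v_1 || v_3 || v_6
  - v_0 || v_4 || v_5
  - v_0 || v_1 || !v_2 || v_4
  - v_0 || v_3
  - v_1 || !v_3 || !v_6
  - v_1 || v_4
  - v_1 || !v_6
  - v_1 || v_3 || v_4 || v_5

v_0: False, v_1: True, v_2: False, v_3: True, v_4: False, v_5: True, v_6: False

Set v_0 = False.
  then (v_0 || v_3) forces v_3 = True.
Set v_1 = True.
  then (v_0 || !v_1 || !v_2) forces v_2 = False.
Set v_4 = False.
  then (v_0 || v_4 || v_5) forces v_5 = True.
  then (v_0 || !v_5 || !v_6) forces v_6 = False.
All clauses satisfied.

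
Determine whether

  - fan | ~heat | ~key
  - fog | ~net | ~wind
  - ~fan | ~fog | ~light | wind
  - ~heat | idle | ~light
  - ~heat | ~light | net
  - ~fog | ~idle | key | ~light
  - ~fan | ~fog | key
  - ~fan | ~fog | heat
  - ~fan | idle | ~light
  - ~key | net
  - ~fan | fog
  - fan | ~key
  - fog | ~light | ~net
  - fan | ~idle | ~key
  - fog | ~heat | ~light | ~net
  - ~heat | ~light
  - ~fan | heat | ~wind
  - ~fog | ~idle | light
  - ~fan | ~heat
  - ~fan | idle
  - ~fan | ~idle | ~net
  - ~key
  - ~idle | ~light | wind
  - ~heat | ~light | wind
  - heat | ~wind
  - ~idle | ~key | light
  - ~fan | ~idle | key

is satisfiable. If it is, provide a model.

net = True, wind = False, idle = False, fog = False, light = False, heat = True, key = False, fan = False

Unit clause (~key) forces key = False.
Set net = True.
Set wind = False.
Set idle = False.
  then (~fan | idle) forces fan = False.
Set fog = False.
  then (fog | ~light | ~net) forces light = False.
Set heat = True.
All clauses satisfied.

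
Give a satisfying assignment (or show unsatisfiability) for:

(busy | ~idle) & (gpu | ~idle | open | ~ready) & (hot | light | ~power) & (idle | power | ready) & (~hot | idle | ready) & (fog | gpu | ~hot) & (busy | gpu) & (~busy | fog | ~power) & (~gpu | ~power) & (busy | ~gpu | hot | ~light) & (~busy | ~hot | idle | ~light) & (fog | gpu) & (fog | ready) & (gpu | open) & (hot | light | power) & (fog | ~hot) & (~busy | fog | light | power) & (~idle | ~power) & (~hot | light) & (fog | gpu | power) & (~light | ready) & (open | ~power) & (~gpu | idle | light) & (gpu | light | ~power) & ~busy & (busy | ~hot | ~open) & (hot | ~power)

power: False; busy: False; gpu: True; open: False; hot: True; fog: True; ready: True; light: True; idle: False

Unit clause (~busy) forces busy = False.
In (busy | ~idle) only ~idle is left, so idle = False.
In (busy | gpu) only gpu is left, so gpu = True.
In (~gpu | ~power) only ~power is left, so power = False.
In (~gpu | idle | light) only light is left, so light = True.
In (idle | power | ready) only ready is left, so ready = True.
In (busy | ~gpu | hot | ~light) only hot is left, so hot = True.
In (fog | ~hot) only fog is left, so fog = True.
In (busy | ~hot | ~open) only ~open is left, so open = False.
All clauses satisfied.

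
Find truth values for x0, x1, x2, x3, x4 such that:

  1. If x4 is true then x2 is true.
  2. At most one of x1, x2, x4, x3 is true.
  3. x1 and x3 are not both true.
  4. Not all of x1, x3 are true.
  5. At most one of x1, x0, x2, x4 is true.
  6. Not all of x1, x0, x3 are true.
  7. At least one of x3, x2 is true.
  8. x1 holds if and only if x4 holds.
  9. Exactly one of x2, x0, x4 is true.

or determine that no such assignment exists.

x0 = False, x1 = False, x2 = True, x3 = False, x4 = False

  (1) x4=F ⇒ x2: vacuous ✓
  (2) {x1, x2, x4, x3}: 1 true — at most one ✓
  (3) x1=F, x3=F — not both ✓
  (4) {x1, x3}: 0/2 true — not all ✓
  (5) {x1, x0, x2, x4}: 1 true — at most one ✓
  (6) {x1, x0, x3}: 0/3 true — not all ✓
  (7) {x3, x2}: 1 true — at least one ✓
  (8) x1=F, x4=F — same ✓
  (9) {x2, x0, x4}: 1 true — exactly one ✓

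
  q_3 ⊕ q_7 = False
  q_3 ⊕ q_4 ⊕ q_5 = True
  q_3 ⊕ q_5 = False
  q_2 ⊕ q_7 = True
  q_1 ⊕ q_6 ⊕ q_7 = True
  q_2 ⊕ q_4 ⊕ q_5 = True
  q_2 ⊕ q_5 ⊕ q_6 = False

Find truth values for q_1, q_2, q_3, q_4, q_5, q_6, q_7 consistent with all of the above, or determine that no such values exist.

Adding constraints 1, 2, 4, 6 mod 2: every variable appears an even number of times on the left, so the left side is 0.
But the right sides sum to 1 (mod 2). 0 ≠ 1 — the system is inconsistent.

Unsatisfiable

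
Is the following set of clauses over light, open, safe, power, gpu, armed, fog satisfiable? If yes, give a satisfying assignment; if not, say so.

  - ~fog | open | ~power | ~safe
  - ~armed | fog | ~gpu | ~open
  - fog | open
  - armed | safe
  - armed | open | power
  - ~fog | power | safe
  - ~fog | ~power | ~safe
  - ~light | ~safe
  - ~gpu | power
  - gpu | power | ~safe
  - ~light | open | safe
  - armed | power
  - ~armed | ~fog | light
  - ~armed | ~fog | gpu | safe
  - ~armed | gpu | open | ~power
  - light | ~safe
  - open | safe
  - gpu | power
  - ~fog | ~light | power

light = True, open = True, safe = False, power = True, gpu = False, armed = True, fog = False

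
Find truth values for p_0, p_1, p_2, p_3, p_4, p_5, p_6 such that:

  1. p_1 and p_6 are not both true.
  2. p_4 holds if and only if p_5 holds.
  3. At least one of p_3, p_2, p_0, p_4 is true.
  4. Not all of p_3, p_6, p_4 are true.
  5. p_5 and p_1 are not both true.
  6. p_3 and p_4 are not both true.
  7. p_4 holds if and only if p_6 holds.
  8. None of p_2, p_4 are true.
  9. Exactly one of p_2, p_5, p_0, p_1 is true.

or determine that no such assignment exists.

p_0: True, p_1: False, p_2: False, p_3: True, p_4: False, p_5: False, p_6: False

  (1) p_1=F, p_6=F — not both ✓
  (2) p_4=F, p_5=F — same ✓
  (3) {p_3, p_2, p_0, p_4}: 2 true — at least one ✓
  (4) {p_3, p_6, p_4}: 1/3 true — not all ✓
  (5) p_5=F, p_1=F — not both ✓
  (6) p_3=T, p_4=F — not both ✓
  (7) p_4=F, p_6=F — same ✓
  (8) {p_2, p_4}: 0 true — none ✓
  (9) {p_2, p_5, p_0, p_1}: 1 true — exactly one ✓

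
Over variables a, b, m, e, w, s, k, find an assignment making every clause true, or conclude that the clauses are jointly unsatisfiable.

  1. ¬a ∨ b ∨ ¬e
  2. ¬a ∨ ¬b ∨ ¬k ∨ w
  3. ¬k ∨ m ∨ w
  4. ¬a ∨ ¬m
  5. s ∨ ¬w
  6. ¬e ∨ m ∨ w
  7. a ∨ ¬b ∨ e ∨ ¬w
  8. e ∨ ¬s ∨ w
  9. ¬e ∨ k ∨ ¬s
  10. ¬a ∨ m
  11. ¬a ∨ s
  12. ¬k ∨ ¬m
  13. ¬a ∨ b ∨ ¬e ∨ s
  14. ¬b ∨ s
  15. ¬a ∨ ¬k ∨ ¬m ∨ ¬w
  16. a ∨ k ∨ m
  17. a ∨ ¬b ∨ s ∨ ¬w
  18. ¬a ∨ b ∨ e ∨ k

Set a = False.
Set b = False.
Set m = True.
  then (¬k ∨ ¬m) forces k = False.
Set e = False.
Set w = False.
  then (e ∨ ¬s ∨ w) forces s = False.
All clauses satisfied.

a: False, b: False, m: True, e: False, w: False, s: False, k: False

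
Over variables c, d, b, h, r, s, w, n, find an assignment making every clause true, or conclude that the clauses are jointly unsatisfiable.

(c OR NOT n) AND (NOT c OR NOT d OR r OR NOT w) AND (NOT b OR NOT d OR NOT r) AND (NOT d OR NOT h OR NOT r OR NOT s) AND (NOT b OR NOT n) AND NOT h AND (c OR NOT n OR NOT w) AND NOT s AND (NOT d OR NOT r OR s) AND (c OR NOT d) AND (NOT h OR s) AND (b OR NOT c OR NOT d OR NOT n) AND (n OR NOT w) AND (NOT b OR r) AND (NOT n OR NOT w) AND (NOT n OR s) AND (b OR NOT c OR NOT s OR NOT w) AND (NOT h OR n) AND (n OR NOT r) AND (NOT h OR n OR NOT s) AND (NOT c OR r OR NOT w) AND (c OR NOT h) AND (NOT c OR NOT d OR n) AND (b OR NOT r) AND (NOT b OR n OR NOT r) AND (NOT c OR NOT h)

c = True; d = False; b = False; h = False; r = False; s = False; w = False; n = False

Unit clause (NOT h) forces h = False.
Unit clause (NOT s) forces s = False.
In (NOT n OR s) only NOT n is left, so n = False.
In (n OR NOT r) only NOT r is left, so r = False.
In (n OR NOT w) only NOT w is left, so w = False.
In (NOT b OR r) only NOT b is left, so b = False.
Set c = True.
  then (NOT c OR NOT d OR n) forces d = False.
All clauses satisfied.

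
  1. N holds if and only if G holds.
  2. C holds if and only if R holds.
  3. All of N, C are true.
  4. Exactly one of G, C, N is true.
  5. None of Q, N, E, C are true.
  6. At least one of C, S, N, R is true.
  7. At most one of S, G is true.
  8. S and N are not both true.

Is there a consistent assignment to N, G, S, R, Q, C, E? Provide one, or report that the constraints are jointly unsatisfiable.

Unsatisfiable — no assignment works.

Case N = True:
  Constraint (5) is violated (N=T) — contradiction.
Case N = False:
  Constraint (3) is violated (N=F) — contradiction.
Both cases fail — unsatisfiable.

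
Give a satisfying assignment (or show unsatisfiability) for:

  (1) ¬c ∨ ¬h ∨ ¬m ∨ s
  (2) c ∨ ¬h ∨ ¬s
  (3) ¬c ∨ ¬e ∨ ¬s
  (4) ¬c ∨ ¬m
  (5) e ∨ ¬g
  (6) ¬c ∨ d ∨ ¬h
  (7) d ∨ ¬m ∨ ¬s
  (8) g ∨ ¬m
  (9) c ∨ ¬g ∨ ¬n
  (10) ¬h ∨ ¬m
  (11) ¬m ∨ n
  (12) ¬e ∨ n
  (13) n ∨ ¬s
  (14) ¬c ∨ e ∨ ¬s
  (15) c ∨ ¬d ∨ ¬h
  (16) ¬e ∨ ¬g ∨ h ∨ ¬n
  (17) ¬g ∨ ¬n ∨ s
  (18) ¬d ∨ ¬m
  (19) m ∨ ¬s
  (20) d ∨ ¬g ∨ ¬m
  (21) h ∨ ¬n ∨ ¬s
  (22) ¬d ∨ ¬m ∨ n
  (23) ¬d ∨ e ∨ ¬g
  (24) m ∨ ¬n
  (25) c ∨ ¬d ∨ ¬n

Set c = True.
  then (¬c ∨ ¬m) forces m = False.
  then (m ∨ ¬s) forces s = False.
  then (m ∨ ¬n) forces n = False.
  then (¬e ∨ n) forces e = False.
  then (e ∨ ¬g) forces g = False.
Set h = True.
  then (¬c ∨ d ∨ ¬h) forces d = True.
All clauses satisfied.

c = True, s = False, h = True, m = False, e = False, d = True, n = False, g = False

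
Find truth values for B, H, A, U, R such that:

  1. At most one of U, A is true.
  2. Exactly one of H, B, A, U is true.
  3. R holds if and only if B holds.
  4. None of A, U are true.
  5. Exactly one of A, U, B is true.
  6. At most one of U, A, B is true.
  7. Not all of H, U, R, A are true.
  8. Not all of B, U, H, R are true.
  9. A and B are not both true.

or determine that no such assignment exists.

B = True, H = False, A = False, U = False, R = True

  (1) {U, A}: 0 true — at most one ✓
  (2) {H, B, A, U}: 1 true — exactly one ✓
  (3) R=T, B=T — same ✓
  (4) {A, U}: 0 true — none ✓
  (5) {A, U, B}: 1 true — exactly one ✓
  (6) {U, A, B}: 1 true — at most one ✓
  (7) {H, U, R, A}: 1/4 true — not all ✓
  (8) {B, U, H, R}: 2/4 true — not all ✓
  (9) A=F, B=T — not both ✓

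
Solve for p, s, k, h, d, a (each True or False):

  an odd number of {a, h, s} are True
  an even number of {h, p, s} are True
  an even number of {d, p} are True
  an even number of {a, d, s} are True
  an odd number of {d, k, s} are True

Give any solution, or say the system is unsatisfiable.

p = False, s = True, k = False, h = True, d = False, a = True

{a, h, s}: 3 true → odd ✓
{h, p, s}: 2 true → even ✓
{d, p}: 0 true → even ✓
{a, d, s}: 2 true → even ✓
{d, k, s}: 1 true → odd ✓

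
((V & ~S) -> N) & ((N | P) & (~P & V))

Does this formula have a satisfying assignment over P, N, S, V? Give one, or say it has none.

P = False, N = True, S = False, V = True

  (V & ~S) -> N = True
    V & ~S = True
      ~S = True
  (N | P) & (~P & V) = True
    N | P = True
    ~P & V = True
      ~P = True
Both conjuncts True, so the formula holds.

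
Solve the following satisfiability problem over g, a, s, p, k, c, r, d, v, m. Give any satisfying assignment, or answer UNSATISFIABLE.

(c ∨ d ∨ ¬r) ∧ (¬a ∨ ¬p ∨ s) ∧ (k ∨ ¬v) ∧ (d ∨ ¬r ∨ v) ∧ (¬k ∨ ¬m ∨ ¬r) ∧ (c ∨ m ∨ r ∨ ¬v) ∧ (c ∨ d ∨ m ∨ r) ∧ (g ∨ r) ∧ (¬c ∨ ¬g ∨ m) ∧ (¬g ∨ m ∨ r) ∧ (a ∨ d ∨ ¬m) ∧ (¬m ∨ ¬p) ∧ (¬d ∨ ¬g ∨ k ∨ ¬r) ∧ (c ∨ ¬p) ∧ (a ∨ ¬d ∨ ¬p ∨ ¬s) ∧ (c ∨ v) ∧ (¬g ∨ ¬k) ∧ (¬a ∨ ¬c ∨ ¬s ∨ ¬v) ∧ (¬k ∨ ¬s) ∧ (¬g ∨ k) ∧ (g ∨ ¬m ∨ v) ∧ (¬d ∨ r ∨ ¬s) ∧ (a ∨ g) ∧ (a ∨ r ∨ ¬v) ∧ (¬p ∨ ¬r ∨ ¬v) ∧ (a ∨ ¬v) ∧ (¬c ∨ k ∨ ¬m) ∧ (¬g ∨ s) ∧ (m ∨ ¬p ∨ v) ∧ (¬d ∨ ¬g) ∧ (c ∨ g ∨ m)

g = False; a = True; s = False; p = False; k = True; c = True; r = True; d = False; v = True; m = False

Try g = True:
  (¬g ∨ ¬k) forces k = False.
  clause (¬g ∨ k) is falsified — backtrack.
So g = False.
  then (g ∨ r) forces r = True.
  then (a ∨ g) forces a = True.
Set s = False.
  then (¬a ∨ ¬p ∨ s) forces p = False.
Set k = True.
  then (¬k ∨ ¬m ∨ ¬r) forces m = False.
  then (c ∨ g ∨ m) forces c = True.
Set d = False.
  then (d ∨ ¬r ∨ v) forces v = True.
All clauses satisfied.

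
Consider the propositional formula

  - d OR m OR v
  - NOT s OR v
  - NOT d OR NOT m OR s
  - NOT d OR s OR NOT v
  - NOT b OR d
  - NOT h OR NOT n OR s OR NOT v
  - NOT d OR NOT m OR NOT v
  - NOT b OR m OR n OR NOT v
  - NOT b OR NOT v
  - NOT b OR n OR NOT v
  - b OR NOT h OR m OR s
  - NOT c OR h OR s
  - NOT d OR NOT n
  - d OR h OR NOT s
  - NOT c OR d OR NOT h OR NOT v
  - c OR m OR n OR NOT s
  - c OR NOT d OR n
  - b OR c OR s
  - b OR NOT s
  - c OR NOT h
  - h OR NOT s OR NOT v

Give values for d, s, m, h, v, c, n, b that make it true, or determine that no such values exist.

Set d = True.
  then (NOT d OR NOT n) forces n = False.
  then (c OR NOT d OR n) forces c = True.
Try s = True:
  (NOT s OR v) forces v = True.
  (NOT d OR NOT m OR NOT v) forces m = False.
  (NOT b OR m OR n OR NOT v) forces b = False.
  clause (b OR NOT s) is falsified — backtrack.
So s = False.
  then (NOT d OR NOT m OR s) forces m = False.
  then (NOT d OR s OR NOT v) forces v = False.
  then (NOT c OR h OR s) forces h = True.
  then (b OR NOT h OR m OR s) forces b = True.
All clauses satisfied.

d = True, s = False, m = False, h = True, v = False, c = True, n = False, b = True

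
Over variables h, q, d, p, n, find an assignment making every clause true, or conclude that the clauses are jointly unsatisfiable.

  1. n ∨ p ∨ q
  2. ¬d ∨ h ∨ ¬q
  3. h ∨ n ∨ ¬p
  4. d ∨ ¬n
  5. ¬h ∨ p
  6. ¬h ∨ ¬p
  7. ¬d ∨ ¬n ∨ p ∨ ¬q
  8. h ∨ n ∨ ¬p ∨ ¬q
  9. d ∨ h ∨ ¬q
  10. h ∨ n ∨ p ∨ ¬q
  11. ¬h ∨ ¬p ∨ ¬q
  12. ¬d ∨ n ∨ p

h=F, q=F, d=T, p=F, n=T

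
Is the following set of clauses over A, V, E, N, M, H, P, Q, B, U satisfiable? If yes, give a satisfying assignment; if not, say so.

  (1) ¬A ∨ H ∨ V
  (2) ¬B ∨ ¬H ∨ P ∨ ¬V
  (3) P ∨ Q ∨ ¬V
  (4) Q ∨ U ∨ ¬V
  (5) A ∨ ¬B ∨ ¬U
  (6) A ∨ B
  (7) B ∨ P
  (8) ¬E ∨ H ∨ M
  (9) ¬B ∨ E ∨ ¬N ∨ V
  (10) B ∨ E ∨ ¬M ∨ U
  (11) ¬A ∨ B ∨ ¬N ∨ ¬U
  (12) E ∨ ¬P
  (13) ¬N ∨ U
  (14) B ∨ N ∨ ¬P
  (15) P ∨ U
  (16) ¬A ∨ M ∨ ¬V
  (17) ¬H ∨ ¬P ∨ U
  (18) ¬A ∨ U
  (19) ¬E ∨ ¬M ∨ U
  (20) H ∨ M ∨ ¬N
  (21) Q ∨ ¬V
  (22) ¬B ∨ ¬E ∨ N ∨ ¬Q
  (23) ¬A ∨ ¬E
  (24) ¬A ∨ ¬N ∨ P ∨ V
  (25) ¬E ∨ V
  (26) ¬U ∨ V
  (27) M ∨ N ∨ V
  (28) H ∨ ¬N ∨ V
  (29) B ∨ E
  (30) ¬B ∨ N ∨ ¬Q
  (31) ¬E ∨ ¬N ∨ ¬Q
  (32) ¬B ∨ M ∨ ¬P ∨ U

A=T, V=T, E=F, N=T, M=T, H=F, P=F, Q=T, B=T, U=T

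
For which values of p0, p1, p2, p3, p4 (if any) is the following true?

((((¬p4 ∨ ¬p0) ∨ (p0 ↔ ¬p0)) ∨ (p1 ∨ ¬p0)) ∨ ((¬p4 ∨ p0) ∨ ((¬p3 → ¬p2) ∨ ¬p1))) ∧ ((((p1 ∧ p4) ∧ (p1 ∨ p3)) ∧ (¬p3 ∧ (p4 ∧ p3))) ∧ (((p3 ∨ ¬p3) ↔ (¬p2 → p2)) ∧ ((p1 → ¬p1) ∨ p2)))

The formula is unsatisfiable.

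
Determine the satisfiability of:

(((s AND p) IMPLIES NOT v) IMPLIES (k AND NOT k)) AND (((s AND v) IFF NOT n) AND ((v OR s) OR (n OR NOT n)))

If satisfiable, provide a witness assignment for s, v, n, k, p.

s: True, v: True, n: False, k: True, p: True

  ((s AND p) IMPLIES NOT v) IMPLIES (k AND NOT k) = True
    (s AND p) IMPLIES NOT v = False
      s AND p = True
      NOT v = False
    k AND NOT k = False
      NOT k = False
  ((s AND v) IFF NOT n) AND ((v OR s) OR (n OR NOT n)) = True
    (s AND v) IFF NOT n = True
      s AND v = True
      NOT n = True
    (v OR s) OR (n OR NOT n) = True
      v OR s = True
      n OR NOT n = True
        NOT n = True
Both conjuncts True, so the formula holds.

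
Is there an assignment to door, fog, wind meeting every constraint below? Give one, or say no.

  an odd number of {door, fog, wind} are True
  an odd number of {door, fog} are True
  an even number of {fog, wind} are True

door = True, fog = False, wind = False

{door, fog, wind}: 1 true → odd ✓
{door, fog}: 1 true → odd ✓
{fog, wind}: 0 true → even ✓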